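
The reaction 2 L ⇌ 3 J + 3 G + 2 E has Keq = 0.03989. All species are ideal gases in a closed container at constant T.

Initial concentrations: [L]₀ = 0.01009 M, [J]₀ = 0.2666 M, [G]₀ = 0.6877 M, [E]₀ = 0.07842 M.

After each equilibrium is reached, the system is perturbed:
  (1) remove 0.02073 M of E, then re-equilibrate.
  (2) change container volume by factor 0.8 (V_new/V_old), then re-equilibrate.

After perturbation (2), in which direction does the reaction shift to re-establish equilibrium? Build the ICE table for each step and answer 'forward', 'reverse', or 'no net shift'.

Direction: reverse

Q₀ = 0.3723 vs Keq = 0.03989 ⇒ Q>K, reverse
Step 1:
                   L          J          G          E
  Initial    0.01009     0.2666     0.6877    0.07842
  Change     0.01231   -0.01846   -0.01846   -0.01231
  Equil       0.0224     0.2481     0.6692    0.06611
  solve Keq expr → x = -0.006155; check Q = 0.03989
Then remove 0.02073 M of E.
Step 2:
                   L          J          G          E
  Initial     0.0224     0.2481     0.6692    0.04538
  Change   -0.004524   0.006786   0.006786   0.004524
  Equil      0.01788     0.2549      0.676     0.0499
  solve Keq expr → x = 0.002262; check Q = 0.03989
Then change container volume by factor 0.8 (V_new/V_old).
Step 3:
                   L          J          G          E
  Initial    0.02234     0.3187      0.845    0.06238
  Change     0.01043   -0.01564   -0.01564   -0.01043
  Equil      0.03277      0.303     0.8294    0.05195
  solve Keq expr → x = -0.005214; check Q = 0.03989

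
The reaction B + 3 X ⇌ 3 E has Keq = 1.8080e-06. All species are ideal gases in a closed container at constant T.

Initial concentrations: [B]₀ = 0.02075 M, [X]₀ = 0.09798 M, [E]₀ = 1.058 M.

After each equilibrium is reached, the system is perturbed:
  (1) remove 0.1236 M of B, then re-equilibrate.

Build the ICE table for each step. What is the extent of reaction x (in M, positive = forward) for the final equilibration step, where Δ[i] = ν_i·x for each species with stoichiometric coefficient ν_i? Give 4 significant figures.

Q₀ = 6.0677e+04 vs Keq = 1.8080e-06 ⇒ Q>K, reverse
Step 1:
                   B          X          E
  Initial    0.02075    0.09798      1.058
  Change      0.3493      1.048     -1.048
  Equil       0.3701      1.146    0.01002
  solve Keq expr → x = -0.3493; check Q = 1.8080e-06
Then remove 0.1236 M of B.
Step 2:
                   B          X          E
  Initial     0.2465      1.146    0.01002
  Change  4.1847e-04   0.001255  -0.001255
  Equil       0.2469      1.147   0.008768
  solve Keq expr → x = -4.1847e-04; check Q = 1.8080e-06

x = -4.1847e-04 M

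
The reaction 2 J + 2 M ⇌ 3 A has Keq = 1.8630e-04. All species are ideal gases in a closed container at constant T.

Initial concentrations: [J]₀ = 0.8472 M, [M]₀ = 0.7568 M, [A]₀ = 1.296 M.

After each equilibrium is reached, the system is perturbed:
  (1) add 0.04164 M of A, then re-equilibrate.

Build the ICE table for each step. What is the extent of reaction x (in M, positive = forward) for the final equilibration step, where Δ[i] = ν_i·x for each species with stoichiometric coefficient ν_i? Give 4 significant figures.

Q₀ = 5.295 vs Keq = 1.8630e-04 ⇒ Q>K, reverse
Step 1:
                    J           M           A
  I            0.8472      0.7568       1.296
  C            0.7931      0.7931       -1.19
  E              1.64        1.55      0.1064
  solve Keq expr → x = -0.3965; check Q = 1.8630e-04
Then add 0.04164 M of A.
Step 2:
                    J           M           A
  I              1.64        1.55       0.148
  C            0.0262      0.0262     -0.0393
  E             1.666       1.576      0.1087
  solve Keq expr → x = -0.0131; check Q = 1.8630e-04

x = -0.0131 M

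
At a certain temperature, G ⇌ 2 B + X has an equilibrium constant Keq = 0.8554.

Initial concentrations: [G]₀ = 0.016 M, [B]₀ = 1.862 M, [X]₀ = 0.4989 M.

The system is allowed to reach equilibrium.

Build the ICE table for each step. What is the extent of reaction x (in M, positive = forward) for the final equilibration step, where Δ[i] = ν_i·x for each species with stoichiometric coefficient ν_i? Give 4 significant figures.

x = -0.3138 M

Q₀ = 108.1 vs Keq = 0.8554 ⇒ Q>K, reverse
Step 1:
                   G          B          X
  Initial      0.016      1.862     0.4989
  Change      0.3138    -0.6276    -0.3138
  Equil       0.3298      1.234     0.1851
  solve Keq expr → x = -0.3138; check Q = 0.8554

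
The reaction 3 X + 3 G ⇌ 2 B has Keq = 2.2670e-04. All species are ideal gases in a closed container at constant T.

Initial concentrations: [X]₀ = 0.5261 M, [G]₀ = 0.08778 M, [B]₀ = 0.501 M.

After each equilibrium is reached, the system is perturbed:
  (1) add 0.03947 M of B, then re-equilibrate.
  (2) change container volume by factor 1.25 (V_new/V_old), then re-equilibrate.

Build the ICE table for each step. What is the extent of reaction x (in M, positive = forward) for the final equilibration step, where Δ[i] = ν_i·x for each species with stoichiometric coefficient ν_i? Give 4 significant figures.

x = -0.002512 M

Q₀ = 2548 vs Keq = 2.2670e-04 ⇒ Q>K, reverse
Step 1:
                  X         G         B
  Initial    0.5261   0.08778     0.501
  Change     0.7281    0.7281   -0.4854
  Equil       1.254    0.8159   0.01559
  solve Keq expr → x = -0.2427; check Q = 2.2670e-04
Then add 0.03947 M of B.
Step 2:
                  X         G         B
  Initial     1.254    0.8159   0.05506
  Change    0.05508   0.05508  -0.03672
  Equil       1.309     0.871   0.01834
  solve Keq expr → x = -0.01836; check Q = 2.2670e-04
Then change container volume by factor 1.25 (V_new/V_old).
Step 3:
                  X         G         B
  Initial     1.047    0.6968   0.01467
  Change   0.007537  0.007537 -0.005025
  Equil       1.055    0.7043  0.009644
  solve Keq expr → x = -0.002512; check Q = 2.2670e-04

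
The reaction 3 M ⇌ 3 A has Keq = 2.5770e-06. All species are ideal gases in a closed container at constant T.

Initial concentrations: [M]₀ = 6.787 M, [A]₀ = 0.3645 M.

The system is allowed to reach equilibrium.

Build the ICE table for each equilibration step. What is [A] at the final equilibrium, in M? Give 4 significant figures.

Q₀ = 1.5490e-04 vs Keq = 2.5770e-06 ⇒ Q>K, reverse
Step 1:
                    M           A
  Initial       6.787      0.3645
  Change       0.2678     -0.2678
  Equil         7.055     0.09672
  solve Keq expr → x = -0.08926; check Q = 2.5770e-06

[A]_eq = 0.09672 M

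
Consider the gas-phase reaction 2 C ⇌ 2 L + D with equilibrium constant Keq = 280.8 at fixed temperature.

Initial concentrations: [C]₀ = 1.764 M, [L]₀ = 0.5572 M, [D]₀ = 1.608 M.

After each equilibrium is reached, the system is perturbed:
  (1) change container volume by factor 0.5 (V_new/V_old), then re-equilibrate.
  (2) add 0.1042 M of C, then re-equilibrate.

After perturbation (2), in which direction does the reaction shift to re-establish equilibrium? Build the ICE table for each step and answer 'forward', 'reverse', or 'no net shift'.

Q₀ = 0.1604 vs Keq = 280.8 ⇒ Q<K, forward
Step 1:
                   C          L          D
  Initial      1.764     0.5572      1.608
  Change      -1.568      1.568     0.7839
  Equil       0.1961      2.125      2.392
  solve Keq expr → x = 0.7839; check Q = 280.8
Then change container volume by factor 0.5 (V_new/V_old).
Step 2:
                   C          L          D
  Initial     0.3923       4.25      4.784
  Change      0.1402    -0.1402   -0.07012
  Equil       0.5325       4.11      4.714
  solve Keq expr → x = -0.07012; check Q = 280.8
Then add 0.1042 M of C.
Step 3:
                   C          L          D
  Initial     0.6367       4.11      4.714
  Change    -0.08996    0.08996    0.04498
  Equil       0.5467        4.2      4.759
  solve Keq expr → x = 0.04498; check Q = 280.8

Direction: forward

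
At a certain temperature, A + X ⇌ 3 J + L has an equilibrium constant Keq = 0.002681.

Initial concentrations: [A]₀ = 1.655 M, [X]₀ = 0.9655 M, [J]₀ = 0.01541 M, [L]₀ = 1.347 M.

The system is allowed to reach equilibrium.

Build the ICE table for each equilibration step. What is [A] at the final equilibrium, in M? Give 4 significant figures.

[A]_eq = 1.613 M

Q₀ = 3.0848e-06 vs Keq = 0.002681 ⇒ Q<K, forward
Step 1:
                   A          X          J          L
  I            1.655     0.9655    0.01541      1.347
  C         -0.04225   -0.04225     0.1268    0.04225
  E            1.613     0.9232     0.1422      1.389
  solve Keq expr → x = 0.04225; check Q = 0.002681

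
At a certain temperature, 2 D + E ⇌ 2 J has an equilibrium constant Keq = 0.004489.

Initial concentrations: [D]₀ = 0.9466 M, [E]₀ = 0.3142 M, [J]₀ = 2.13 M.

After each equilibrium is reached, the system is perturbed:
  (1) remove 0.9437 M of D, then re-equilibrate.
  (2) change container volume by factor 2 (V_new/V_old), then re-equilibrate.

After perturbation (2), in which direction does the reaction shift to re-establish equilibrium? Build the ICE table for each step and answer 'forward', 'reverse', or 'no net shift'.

Direction: reverse

Q₀ = 16.11 vs Keq = 0.004489 ⇒ Q>K, reverse
Step 1:
                   D          E          J
  Initial     0.9466     0.3142       2.13
  Change       1.914      0.957     -1.914
  Equil        2.861      1.271     0.2161
  solve Keq expr → x = -0.957; check Q = 0.004489
Then remove 0.9437 M of D.
Step 2:
                   D          E          J
  Initial      1.917      1.271     0.2161
  Change     0.06453    0.03226   -0.06453
  Equil        1.981      1.303     0.1516
  solve Keq expr → x = -0.03226; check Q = 0.004489
Then change container volume by factor 2 (V_new/V_old).
Step 3:
                   D          E          J
  Initial     0.9907     0.6517    0.07578
  Change     0.02065    0.01032   -0.02065
  Equil        1.011      0.662    0.05513
  solve Keq expr → x = -0.01032; check Q = 0.004489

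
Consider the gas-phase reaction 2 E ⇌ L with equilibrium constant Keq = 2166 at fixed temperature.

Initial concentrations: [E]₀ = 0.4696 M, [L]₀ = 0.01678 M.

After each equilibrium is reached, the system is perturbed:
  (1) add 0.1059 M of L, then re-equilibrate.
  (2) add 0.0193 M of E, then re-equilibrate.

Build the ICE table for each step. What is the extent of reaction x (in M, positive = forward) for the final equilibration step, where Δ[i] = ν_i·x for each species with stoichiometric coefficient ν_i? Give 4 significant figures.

x = 0.009564 M

Q₀ = 0.07609 vs Keq = 2166 ⇒ Q<K, forward
Step 1:
                    E           L
  Initial      0.4696     0.01678
  Change      -0.4589      0.2295
  Equil       0.01066      0.2462
  solve Keq expr → x = 0.2295; check Q = 2166
Then add 0.1059 M of L.
Step 2:
                    E           L
  Initial     0.01066      0.3521
  Change     0.002069   -0.001035
  Equil       0.01273      0.3511
  solve Keq expr → x = -0.001035; check Q = 2166
Then add 0.0193 M of E.
Step 3:
                    E           L
  Initial     0.03203      0.3511
  Change     -0.01913    0.009564
  Equil        0.0129      0.3607
  solve Keq expr → x = 0.009564; check Q = 2166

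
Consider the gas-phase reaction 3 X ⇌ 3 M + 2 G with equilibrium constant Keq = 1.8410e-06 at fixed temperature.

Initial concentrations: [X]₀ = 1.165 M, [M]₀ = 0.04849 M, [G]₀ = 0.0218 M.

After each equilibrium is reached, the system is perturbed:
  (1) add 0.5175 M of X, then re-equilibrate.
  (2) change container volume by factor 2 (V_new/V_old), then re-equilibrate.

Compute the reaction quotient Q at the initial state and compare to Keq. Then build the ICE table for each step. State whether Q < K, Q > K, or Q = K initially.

Q₀ = 3.4268e-08; Q < K (proceeds forward)

Q₀ = 3.4268e-08 vs Keq = 1.8410e-06 ⇒ Q<K, forward
Step 1:
                    X           M           G
  Initial       1.165     0.04849      0.0218
  Change     -0.04777     0.04777     0.03185
  Equil         1.117     0.09626     0.05365
  solve Keq expr → x = 0.01592; check Q = 1.8410e-06
Then add 0.5175 M of X.
Step 2:
                    X           M           G
  Initial       1.635     0.09626     0.05365
  Change     -0.02201     0.02201     0.01467
  Equil         1.613      0.1183     0.06832
  solve Keq expr → x = 0.007336; check Q = 1.8410e-06
Then change container volume by factor 2 (V_new/V_old).
Step 3:
                    X           M           G
  Initial      0.8064     0.05914     0.03416
  Change     -0.01688     0.01688     0.01125
  Equil        0.7895     0.07602     0.04541
  solve Keq expr → x = 0.005627; check Q = 1.8410e-06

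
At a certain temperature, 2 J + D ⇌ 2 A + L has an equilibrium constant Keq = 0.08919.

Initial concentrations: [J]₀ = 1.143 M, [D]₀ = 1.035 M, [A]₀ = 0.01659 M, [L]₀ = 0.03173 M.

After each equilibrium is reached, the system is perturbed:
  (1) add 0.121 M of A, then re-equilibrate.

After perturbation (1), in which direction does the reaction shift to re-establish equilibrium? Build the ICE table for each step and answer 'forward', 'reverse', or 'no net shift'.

Direction: reverse

Q₀ = 6.4585e-06 vs Keq = 0.08919 ⇒ Q<K, forward
Step 1:
                    J           D           A           L
  init          1.143       1.035     0.01659     0.03173
  Δ           -0.4022     -0.2011      0.4022      0.2011
  eq           0.7408      0.8339      0.4187      0.2328
  solve Keq expr → x = 0.2011; check Q = 0.08919
Then add 0.121 M of A.
Step 2:
                    J           D           A           L
  init         0.7408      0.8339      0.5397      0.2328
  Δ            0.0541     0.02705     -0.0541    -0.02705
  eq           0.7949       0.861      0.4856      0.2058
  solve Keq expr → x = -0.02705; check Q = 0.08919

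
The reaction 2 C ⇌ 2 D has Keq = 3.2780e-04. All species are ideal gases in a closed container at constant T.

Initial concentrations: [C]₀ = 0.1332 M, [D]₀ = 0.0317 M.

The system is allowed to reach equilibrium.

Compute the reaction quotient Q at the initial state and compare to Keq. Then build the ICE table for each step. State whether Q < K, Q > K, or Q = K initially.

Q₀ = 0.05664 vs Keq = 3.2780e-04 ⇒ Q>K, reverse
Step 1:
                    C           D
  Initial      0.1332      0.0317
  Change      0.02877    -0.02877
  Equil         0.162    0.002932
  solve Keq expr → x = -0.01438; check Q = 3.2780e-04

Q₀ = 0.05664; Q > K (proceeds reverse)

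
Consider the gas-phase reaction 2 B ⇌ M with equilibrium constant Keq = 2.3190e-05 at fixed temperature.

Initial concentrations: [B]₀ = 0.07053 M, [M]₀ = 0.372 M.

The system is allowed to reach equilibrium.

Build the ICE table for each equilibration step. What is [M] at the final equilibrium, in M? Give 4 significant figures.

Q₀ = 74.78 vs Keq = 2.3190e-05 ⇒ Q>K, reverse
Step 1:
                   B          M
  Initial    0.07053      0.372
  Change       0.744     -0.372
  Equil       0.8145 1.5384e-05
  solve Keq expr → x = -0.372; check Q = 2.3190e-05

[M]_eq = 1.5384e-05 M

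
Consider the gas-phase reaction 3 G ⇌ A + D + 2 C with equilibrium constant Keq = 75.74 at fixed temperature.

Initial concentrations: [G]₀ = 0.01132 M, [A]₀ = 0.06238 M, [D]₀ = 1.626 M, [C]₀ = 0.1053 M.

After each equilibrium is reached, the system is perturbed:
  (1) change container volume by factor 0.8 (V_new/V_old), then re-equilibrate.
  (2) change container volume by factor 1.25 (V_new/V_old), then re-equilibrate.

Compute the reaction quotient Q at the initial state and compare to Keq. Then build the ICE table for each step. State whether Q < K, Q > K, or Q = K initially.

Q₀ = 775.3; Q > K (proceeds reverse)

Q₀ = 775.3 vs Keq = 75.74 ⇒ Q>K, reverse
Step 1:
                    G           A           D           C
  Initial     0.01132     0.06238       1.626      0.1053
  Change      0.01154   -0.003846   -0.003846   -0.007692
  Equil       0.02286     0.05853       1.622     0.09761
  solve Keq expr → x = -0.003846; check Q = 75.74
Then change container volume by factor 0.8 (V_new/V_old).
Step 2:
                    G           A           D           C
  Initial     0.02857     0.07317       2.028       0.122
  Change     0.001901 -6.3371e-04 -6.3371e-04   -0.001267
  Equil       0.03047     0.07253       2.027      0.1207
  solve Keq expr → x = -6.3371e-04; check Q = 75.74
Then change container volume by factor 1.25 (V_new/V_old).
Step 3:
                    G           A           D           C
  Initial     0.02438     0.05803       1.622     0.09659
  Change    -0.001521  5.0697e-04  5.0697e-04    0.001014
  Equil       0.02286     0.05853       1.622     0.09761
  solve Keq expr → x = 5.0697e-04; check Q = 75.74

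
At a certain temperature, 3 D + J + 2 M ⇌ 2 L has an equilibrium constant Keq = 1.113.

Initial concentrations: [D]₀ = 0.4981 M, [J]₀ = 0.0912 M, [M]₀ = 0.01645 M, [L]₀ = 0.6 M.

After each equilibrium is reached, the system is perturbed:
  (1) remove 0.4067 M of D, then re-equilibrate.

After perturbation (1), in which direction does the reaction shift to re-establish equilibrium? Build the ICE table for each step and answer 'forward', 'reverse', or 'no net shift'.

Direction: reverse

Q₀ = 1.1804e+05 vs Keq = 1.113 ⇒ Q>K, reverse
Step 1:
                    D           J           M           L
  Initial      0.4981      0.0912     0.01645         0.6
  Change        0.554      0.1847      0.3693     -0.3693
  Equil         1.052      0.2759      0.3858      0.2307
  solve Keq expr → x = -0.1847; check Q = 1.113
Then remove 0.4067 M of D.
Step 2:
                    D           J           M           L
  Initial      0.6454      0.2759      0.3858      0.2307
  Change      0.09497     0.03166     0.06331    -0.06331
  Equil        0.7404      0.3075      0.4491      0.1674
  solve Keq expr → x = -0.03166; check Q = 1.113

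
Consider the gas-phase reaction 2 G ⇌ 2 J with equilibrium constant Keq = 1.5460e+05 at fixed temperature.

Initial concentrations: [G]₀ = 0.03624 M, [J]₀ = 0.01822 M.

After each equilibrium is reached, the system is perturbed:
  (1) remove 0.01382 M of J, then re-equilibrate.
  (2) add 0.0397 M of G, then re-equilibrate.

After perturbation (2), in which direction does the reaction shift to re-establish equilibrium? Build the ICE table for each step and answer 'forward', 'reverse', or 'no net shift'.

Q₀ = 0.2528 vs Keq = 1.5460e+05 ⇒ Q<K, forward
Step 1:
                   G          J
  I          0.03624    0.01822
  C          -0.0361     0.0361
  E       1.3816e-04    0.05432
  solve Keq expr → x = 0.01805; check Q = 1.5460e+05
Then remove 0.01382 M of J.
Step 2:
                   G          J
  I       1.3816e-04     0.0405
  C       -3.5059e-05 3.5059e-05
  E       1.0310e-04    0.04054
  solve Keq expr → x = 1.7530e-05; check Q = 1.5460e+05
Then add 0.0397 M of G.
Step 3:
                   G          J
  I           0.0398    0.04054
  C          -0.0396     0.0396
  E       2.0381e-04    0.08014
  solve Keq expr → x = 0.0198; check Q = 1.5460e+05

Direction: forward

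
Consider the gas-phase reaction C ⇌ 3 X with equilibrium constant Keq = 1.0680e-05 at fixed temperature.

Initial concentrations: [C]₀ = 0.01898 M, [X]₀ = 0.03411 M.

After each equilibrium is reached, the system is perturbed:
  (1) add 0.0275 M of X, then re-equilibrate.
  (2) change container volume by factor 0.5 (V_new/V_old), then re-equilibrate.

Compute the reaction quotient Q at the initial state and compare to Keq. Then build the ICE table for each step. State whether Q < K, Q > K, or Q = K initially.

Q₀ = 0.002091; Q > K (proceeds reverse)

Q₀ = 0.002091 vs Keq = 1.0680e-05 ⇒ Q>K, reverse
Step 1:
                  C         X
  init      0.01898   0.03411
  Δ        0.009138  -0.02741
  eq        0.02812  0.006697
  solve Keq expr → x = -0.009138; check Q = 1.0680e-05
Then add 0.0275 M of X.
Step 2:
                  C         X
  init      0.02812    0.0342
  Δ        0.008951  -0.02685
  eq        0.03707  0.007343
  solve Keq expr → x = -0.008951; check Q = 1.0680e-05
Then change container volume by factor 0.5 (V_new/V_old).
Step 3:
                  C         X
  init      0.07414   0.01469
  Δ        0.001787 -0.005361
  eq        0.07592  0.009325
  solve Keq expr → x = -0.001787; check Q = 1.0680e-05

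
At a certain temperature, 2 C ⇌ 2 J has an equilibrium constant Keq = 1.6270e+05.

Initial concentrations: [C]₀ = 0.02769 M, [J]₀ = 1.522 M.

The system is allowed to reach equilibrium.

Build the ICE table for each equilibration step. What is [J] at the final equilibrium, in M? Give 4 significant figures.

[J]_eq = 1.546 M

Q₀ = 3021 vs Keq = 1.6270e+05 ⇒ Q<K, forward
Step 1:
                  C         J
  init      0.02769     1.522
  Δ        -0.02386   0.02386
  eq       0.003832     1.546
  solve Keq expr → x = 0.01193; check Q = 1.6270e+05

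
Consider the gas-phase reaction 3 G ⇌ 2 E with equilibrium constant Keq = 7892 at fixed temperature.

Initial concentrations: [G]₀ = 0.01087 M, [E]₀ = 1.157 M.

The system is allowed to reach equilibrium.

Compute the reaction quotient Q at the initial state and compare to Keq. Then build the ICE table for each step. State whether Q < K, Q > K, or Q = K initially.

Q₀ = 1.0423e+06; Q > K (proceeds reverse)

Q₀ = 1.0423e+06 vs Keq = 7892 ⇒ Q>K, reverse
Step 1:
                   G          E
  I          0.01087      1.157
  C          0.04356   -0.02904
  E          0.05443      1.128
  solve Keq expr → x = -0.01452; check Q = 7892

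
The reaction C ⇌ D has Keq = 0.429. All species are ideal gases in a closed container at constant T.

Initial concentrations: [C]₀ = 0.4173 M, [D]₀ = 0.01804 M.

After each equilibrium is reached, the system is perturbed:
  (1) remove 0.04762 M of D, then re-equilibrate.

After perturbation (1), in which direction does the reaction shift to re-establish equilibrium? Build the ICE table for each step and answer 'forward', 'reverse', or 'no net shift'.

Q₀ = 0.04323 vs Keq = 0.429 ⇒ Q<K, forward
Step 1:
                    C           D
  I            0.4173     0.01804
  C           -0.1127      0.1127
  E            0.3046      0.1307
  solve Keq expr → x = 0.1127; check Q = 0.429
Then remove 0.04762 M of D.
Step 2:
                    C           D
  I            0.3046     0.08307
  C          -0.03332     0.03332
  E            0.2713      0.1164
  solve Keq expr → x = 0.03332; check Q = 0.429

Direction: forward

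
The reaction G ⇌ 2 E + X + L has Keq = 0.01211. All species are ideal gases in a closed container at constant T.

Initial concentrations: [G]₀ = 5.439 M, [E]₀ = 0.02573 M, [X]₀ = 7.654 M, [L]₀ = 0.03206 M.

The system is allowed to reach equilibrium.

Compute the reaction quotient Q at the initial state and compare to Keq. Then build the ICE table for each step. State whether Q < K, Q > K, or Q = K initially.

Q₀ = 2.9868e-05 vs Keq = 0.01211 ⇒ Q<K, forward
Step 1:
                  G         E         X         L
  I           5.439   0.02573     7.654   0.03206
  C         -0.1087    0.2173    0.1087    0.1087
  E            5.33    0.2431     7.763    0.1407
  solve Keq expr → x = 0.1087; check Q = 0.01211

Q₀ = 2.9868e-05; Q < K (proceeds forward)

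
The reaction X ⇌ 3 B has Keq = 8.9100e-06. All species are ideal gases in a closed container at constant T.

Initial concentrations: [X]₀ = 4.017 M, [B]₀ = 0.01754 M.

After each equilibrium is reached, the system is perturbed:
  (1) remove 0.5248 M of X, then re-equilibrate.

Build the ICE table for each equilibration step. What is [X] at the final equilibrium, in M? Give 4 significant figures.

[X]_eq = 3.488 M

Q₀ = 1.3433e-06 vs Keq = 8.9100e-06 ⇒ Q<K, forward
Step 1:
                    X           B
  init          4.017     0.01754
  Δ         -0.005134      0.0154
  eq            4.012     0.03294
  solve Keq expr → x = 0.005134; check Q = 8.9100e-06
Then remove 0.5248 M of X.
Step 2:
                    X           B
  init          3.487     0.03294
  Δ        5.0083e-04   -0.001502
  eq            3.488     0.03144
  solve Keq expr → x = -5.0083e-04; check Q = 8.9100e-06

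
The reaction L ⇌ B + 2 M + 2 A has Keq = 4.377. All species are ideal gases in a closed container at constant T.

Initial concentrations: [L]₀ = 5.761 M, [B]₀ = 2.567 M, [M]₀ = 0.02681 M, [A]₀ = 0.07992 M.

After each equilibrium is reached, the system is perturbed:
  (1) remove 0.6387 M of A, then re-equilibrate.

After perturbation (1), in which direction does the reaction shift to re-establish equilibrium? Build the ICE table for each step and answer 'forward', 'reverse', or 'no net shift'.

Direction: forward

Q₀ = 2.0457e-06 vs Keq = 4.377 ⇒ Q<K, forward
Step 1:
                   L          B          M          A
  I            5.761      2.567    0.02681    0.07992
  C          -0.7729     0.7729      1.546      1.546
  E            4.988       3.34      1.573      1.626
  solve Keq expr → x = 0.7729; check Q = 4.377
Then remove 0.6387 M of A.
Step 2:
                   L          B          M          A
  I            4.988       3.34      1.573     0.9871
  C          -0.1576     0.1576     0.3153     0.3153
  E             4.83      3.498      1.888      1.302
  solve Keq expr → x = 0.1576; check Q = 4.377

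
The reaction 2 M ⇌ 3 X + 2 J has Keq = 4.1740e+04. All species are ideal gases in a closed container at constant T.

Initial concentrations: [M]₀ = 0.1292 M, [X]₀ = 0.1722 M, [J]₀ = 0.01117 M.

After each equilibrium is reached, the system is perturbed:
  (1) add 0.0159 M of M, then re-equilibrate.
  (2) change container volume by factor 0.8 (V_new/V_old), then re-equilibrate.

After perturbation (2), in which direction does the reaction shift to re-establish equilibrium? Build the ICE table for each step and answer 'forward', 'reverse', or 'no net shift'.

Q₀ = 3.8166e-05 vs Keq = 4.1740e+04 ⇒ Q<K, forward
Step 1:
                    M           X           J
  init         0.1292      0.1722     0.01117
  Δ            -0.129      0.1936       0.129
  eq       1.5183e-04      0.3658      0.1402
  solve Keq expr → x = 0.06452; check Q = 4.1740e+04
Then add 0.0159 M of M.
Step 2:
                    M           X           J
  init        0.01605      0.3658      0.1402
  Δ          -0.01587      0.0238     0.01587
  eq       1.8576e-04      0.3896      0.1561
  solve Keq expr → x = 0.007933; check Q = 4.1740e+04
Then change container volume by factor 0.8 (V_new/V_old).
Step 3:
                    M           X           J
  init     2.3221e-04       0.487      0.1951
  Δ        9.2021e-05 -1.3803e-04 -9.2021e-05
  eq       3.2423e-04      0.4868       0.195
  solve Keq expr → x = -4.6010e-05; check Q = 4.1740e+04

Direction: reverse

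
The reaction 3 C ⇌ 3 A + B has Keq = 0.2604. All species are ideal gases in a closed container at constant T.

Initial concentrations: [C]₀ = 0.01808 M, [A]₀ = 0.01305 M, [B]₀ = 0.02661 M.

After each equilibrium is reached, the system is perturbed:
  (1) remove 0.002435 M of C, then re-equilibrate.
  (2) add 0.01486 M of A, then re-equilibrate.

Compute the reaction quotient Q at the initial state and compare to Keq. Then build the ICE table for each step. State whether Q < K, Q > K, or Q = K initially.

Q₀ = 0.01001; Q < K (proceeds forward)

Q₀ = 0.01001 vs Keq = 0.2604 ⇒ Q<K, forward
Step 1:
                    C           A           B
  init        0.01808     0.01305     0.02661
  Δ         -0.007948    0.007948    0.002649
  eq          0.01013       0.021     0.02926
  solve Keq expr → x = 0.002649; check Q = 0.2604
Then remove 0.002435 M of C.
Step 2:
                    C           A           B
  init       0.007697       0.021     0.02926
  Δ          0.001604   -0.001604 -5.3459e-04
  eq         0.009301     0.01939     0.02872
  solve Keq expr → x = -5.3459e-04; check Q = 0.2604
Then add 0.01486 M of A.
Step 3:
                    C           A           B
  init       0.009301     0.03425     0.02872
  Δ          0.004641   -0.004641   -0.001547
  eq          0.01394     0.02961     0.02718
  solve Keq expr → x = -0.001547; check Q = 0.2604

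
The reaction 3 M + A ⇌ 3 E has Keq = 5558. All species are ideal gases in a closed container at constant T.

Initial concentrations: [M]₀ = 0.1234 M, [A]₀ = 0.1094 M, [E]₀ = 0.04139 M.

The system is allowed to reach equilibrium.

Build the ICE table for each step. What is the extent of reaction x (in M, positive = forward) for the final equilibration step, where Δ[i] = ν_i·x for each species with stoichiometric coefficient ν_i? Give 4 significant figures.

Q₀ = 0.3449 vs Keq = 5558 ⇒ Q<K, forward
Step 1:
                  M         A         E
  Initial    0.1234    0.1094   0.04139
  Change    -0.1039  -0.03464    0.1039
  Equil     0.01947   0.07476    0.1453
  solve Keq expr → x = 0.03464; check Q = 5558

x = 0.03464 M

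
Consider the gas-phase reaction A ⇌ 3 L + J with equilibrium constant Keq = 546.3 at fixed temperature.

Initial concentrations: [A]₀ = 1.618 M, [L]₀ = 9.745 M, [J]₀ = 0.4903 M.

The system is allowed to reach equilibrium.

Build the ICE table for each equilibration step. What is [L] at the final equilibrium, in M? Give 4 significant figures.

Q₀ = 280.4 vs Keq = 546.3 ⇒ Q<K, forward
Step 1:
                    A           L           J
  init          1.618       9.745      0.4903
  Δ           -0.2045      0.6134      0.2045
  eq            1.414       10.36      0.6948
  solve Keq expr → x = 0.2045; check Q = 546.3

[L]_eq = 10.36 M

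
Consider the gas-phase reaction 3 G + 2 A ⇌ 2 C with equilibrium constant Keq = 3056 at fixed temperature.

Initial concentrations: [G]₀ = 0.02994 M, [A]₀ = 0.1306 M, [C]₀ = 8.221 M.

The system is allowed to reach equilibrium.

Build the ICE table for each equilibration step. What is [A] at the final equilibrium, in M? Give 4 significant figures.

Q₀ = 1.4764e+08 vs Keq = 3056 ⇒ Q>K, reverse
Step 1:
                    G           A           C
  Initial     0.02994      0.1306       8.221
  Change       0.4502      0.3001     -0.3001
  Equil        0.4801      0.4307       7.921
  solve Keq expr → x = -0.1501; check Q = 3056

[A]_eq = 0.4307 M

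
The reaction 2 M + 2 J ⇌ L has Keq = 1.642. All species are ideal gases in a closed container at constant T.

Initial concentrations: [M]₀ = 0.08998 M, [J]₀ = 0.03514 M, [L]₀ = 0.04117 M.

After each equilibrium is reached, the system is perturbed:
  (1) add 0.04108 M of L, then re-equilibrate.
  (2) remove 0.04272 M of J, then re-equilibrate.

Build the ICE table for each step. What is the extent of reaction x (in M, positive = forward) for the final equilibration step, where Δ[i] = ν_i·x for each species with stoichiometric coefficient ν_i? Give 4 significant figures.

x = -0.001332 M

Q₀ = 4118 vs Keq = 1.642 ⇒ Q>K, reverse
Step 1:
                  M         J         L
  Initial   0.08998   0.03514   0.04117
  Change    0.08104   0.08104  -0.04052
  Equil       0.171    0.1162 6.4829e-04
  solve Keq expr → x = -0.04052; check Q = 1.642
Then add 0.04108 M of L.
Step 2:
                  M         J         L
  Initial     0.171    0.1162   0.04173
  Change    0.07605   0.07605  -0.03802
  Equil      0.2471    0.1922  0.003704
  solve Keq expr → x = -0.03802; check Q = 1.642
Then remove 0.04272 M of J.
Step 3:
                  M         J         L
  Initial    0.2471    0.1495  0.003704
  Change   0.002665  0.002665 -0.001332
  Equil      0.2497    0.1522  0.002372
  solve Keq expr → x = -0.001332; check Q = 1.642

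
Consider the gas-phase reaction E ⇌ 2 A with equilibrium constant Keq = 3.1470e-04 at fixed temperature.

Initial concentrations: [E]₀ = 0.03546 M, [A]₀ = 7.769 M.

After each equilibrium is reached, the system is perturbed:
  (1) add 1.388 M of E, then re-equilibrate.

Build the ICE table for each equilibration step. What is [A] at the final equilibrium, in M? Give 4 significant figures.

[A]_eq = 0.04079 M

Q₀ = 1702 vs Keq = 3.1470e-04 ⇒ Q>K, reverse
Step 1:
                   E          A
  Initial    0.03546      7.769
  Change       3.867     -7.734
  Equil        3.902    0.03504
  solve Keq expr → x = -3.867; check Q = 3.1470e-04
Then add 1.388 M of E.
Step 2:
                   E          A
  Initial       5.29    0.03504
  Change   -0.002874   0.005748
  Equil        5.288    0.04079
  solve Keq expr → x = 0.002874; check Q = 3.1470e-04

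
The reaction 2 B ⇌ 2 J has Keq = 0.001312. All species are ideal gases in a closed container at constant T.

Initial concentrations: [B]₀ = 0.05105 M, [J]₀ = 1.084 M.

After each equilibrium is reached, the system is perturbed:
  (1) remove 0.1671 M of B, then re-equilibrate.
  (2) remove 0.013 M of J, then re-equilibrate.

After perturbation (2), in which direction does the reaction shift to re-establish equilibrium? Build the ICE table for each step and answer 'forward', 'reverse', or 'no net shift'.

Direction: forward

Q₀ = 450.9 vs Keq = 0.001312 ⇒ Q>K, reverse
Step 1:
                  B         J
  I         0.05105     1.084
  C           1.044    -1.044
  E           1.095   0.03968
  solve Keq expr → x = -0.5222; check Q = 0.001312
Then remove 0.1671 M of B.
Step 2:
                  B         J
  I          0.9283   0.03968
  C        0.005841 -0.005841
  E          0.9341   0.03384
  solve Keq expr → x = -0.002921; check Q = 0.001312
Then remove 0.013 M of J.
Step 3:
                  B         J
  I          0.9341   0.02084
  C        -0.01255   0.01255
  E          0.9216   0.03338
  solve Keq expr → x = 0.006273; check Q = 0.001312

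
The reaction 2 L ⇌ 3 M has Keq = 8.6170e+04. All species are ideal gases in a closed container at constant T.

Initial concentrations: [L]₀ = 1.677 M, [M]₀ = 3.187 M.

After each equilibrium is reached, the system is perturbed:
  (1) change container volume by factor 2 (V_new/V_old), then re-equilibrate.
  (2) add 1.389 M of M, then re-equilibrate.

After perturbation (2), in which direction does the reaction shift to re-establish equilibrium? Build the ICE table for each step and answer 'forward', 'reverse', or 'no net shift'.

Direction: reverse

Q₀ = 11.51 vs Keq = 8.6170e+04 ⇒ Q<K, forward
Step 1:
                   L          M
  I            1.677      3.187
  C           -1.631      2.447
  E          0.04556      5.634
  solve Keq expr → x = 0.8157; check Q = 8.6170e+04
Then change container volume by factor 2 (V_new/V_old).
Step 2:
                   L          M
  I          0.02278      2.817
  C        -0.006587   0.009881
  E          0.01619      2.827
  solve Keq expr → x = 0.003294; check Q = 8.6170e+04
Then add 1.389 M of M.
Step 3:
                   L          M
  I          0.01619      4.216
  C          0.01309   -0.01964
  E          0.02928      4.196
  solve Keq expr → x = -0.006546; check Q = 8.6170e+04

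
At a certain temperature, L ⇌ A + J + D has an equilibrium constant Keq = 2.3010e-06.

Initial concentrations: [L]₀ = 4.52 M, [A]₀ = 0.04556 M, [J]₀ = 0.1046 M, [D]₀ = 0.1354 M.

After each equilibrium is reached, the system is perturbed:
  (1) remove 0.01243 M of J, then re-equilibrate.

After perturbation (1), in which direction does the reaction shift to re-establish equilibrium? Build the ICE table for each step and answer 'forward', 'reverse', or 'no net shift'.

Direction: forward

Q₀ = 1.4276e-04 vs Keq = 2.3010e-06 ⇒ Q>K, reverse
Step 1:
                    L           A           J           D
  Initial        4.52     0.04556      0.1046      0.1354
  Change      0.04368    -0.04368    -0.04368    -0.04368
  Equil         4.564    0.001879     0.06092     0.09172
  solve Keq expr → x = -0.04368; check Q = 2.3010e-06
Then remove 0.01243 M of J.
Step 2:
                    L           A           J           D
  Initial       4.564    0.001879     0.04849     0.09172
  Change  -4.4852e-04  4.4852e-04  4.4852e-04  4.4852e-04
  Equil         4.563    0.002328     0.04894     0.09217
  solve Keq expr → x = 4.4852e-04; check Q = 2.3010e-06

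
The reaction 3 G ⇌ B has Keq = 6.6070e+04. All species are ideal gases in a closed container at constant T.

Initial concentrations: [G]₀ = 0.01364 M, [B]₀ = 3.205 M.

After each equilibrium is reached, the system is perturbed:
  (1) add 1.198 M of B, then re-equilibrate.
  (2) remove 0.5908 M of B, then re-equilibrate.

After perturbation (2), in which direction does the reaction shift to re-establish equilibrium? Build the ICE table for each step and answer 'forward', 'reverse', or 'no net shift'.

Q₀ = 1.2629e+06 vs Keq = 6.6070e+04 ⇒ Q>K, reverse
Step 1:
                   G          B
  init       0.01364      3.205
  Δ           0.0228  -0.007601
  eq         0.03644      3.197
  solve Keq expr → x = -0.007601; check Q = 6.6070e+04
Then add 1.198 M of B.
Step 2:
                   G          B
  init       0.03644      4.395
  Δ         0.004074  -0.001358
  eq         0.04052      4.394
  solve Keq expr → x = -0.001358; check Q = 6.6070e+04
Then remove 0.5908 M of B.
Step 3:
                   G          B
  init       0.04052      3.803
  Δ        -0.001902 6.3392e-04
  eq         0.03861      3.804
  solve Keq expr → x = 6.3392e-04; check Q = 6.6070e+04

Direction: forward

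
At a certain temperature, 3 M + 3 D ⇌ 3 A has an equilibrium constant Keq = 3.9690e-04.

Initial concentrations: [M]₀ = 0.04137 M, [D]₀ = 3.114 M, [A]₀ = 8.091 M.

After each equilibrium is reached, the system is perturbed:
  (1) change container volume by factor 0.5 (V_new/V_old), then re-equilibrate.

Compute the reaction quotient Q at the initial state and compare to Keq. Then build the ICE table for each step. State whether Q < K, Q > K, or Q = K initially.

Q₀ = 2.4774e+05 vs Keq = 3.9690e-04 ⇒ Q>K, reverse
Step 1:
                  M         D         A
  Initial   0.04137     3.114     8.091
  Change      5.043     5.043    -5.043
  Equil       5.084     8.157     3.048
  solve Keq expr → x = -1.681; check Q = 3.9690e-04
Then change container volume by factor 0.5 (V_new/V_old).
Step 2:
                  M         D         A
  Initial     10.17     16.31     6.096
  Change     -2.189    -2.189     2.189
  Equil        7.98     14.13     8.284
  solve Keq expr → x = 0.7295; check Q = 3.9690e-04

Q₀ = 2.4774e+05; Q > K (proceeds reverse)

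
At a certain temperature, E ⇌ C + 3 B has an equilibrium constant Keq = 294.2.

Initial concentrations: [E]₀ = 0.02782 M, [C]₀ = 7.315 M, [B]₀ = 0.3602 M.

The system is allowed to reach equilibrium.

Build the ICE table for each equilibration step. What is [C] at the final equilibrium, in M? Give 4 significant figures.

[C]_eq = 7.341 M

Q₀ = 12.29 vs Keq = 294.2 ⇒ Q<K, forward
Step 1:
                    E           C           B
  I           0.02782       7.315      0.3602
  C          -0.02573     0.02573      0.0772
  E          0.002088       7.341      0.4374
  solve Keq expr → x = 0.02573; check Q = 294.2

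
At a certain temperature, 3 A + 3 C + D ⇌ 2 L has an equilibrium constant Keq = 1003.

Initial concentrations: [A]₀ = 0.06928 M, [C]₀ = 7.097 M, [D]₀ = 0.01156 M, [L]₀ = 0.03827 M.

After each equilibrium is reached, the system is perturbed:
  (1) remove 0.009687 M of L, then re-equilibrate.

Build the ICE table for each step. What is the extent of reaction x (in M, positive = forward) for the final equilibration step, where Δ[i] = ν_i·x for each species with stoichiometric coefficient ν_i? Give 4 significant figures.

Q₀ = 1.066 vs Keq = 1003 ⇒ Q<K, forward
Step 1:
                   A          C          D          L
  init       0.06928      7.097    0.01156    0.03827
  Δ         -0.03396   -0.03396   -0.01132    0.02264
  eq         0.03532      7.063 2.3838e-04    0.06091
  solve Keq expr → x = 0.01132; check Q = 1003
Then remove 0.009687 M of L.
Step 2:
                   A          C          D          L
  init       0.03532      7.063 2.3838e-04    0.05123
  Δ       -1.9806e-04 -1.9806e-04 -6.6021e-05 1.3204e-04
  eq         0.03512      7.063 1.7236e-04    0.05136
  solve Keq expr → x = 6.6021e-05; check Q = 1003

x = 6.6021e-05 M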